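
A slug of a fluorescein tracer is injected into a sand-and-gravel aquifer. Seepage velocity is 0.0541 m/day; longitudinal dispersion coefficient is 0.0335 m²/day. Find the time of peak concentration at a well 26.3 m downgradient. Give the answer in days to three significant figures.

475 days

For the 1D instantaneous-source solution, setting ∂C/∂t = 0 at fixed x gives v²t² + 2Dt − x² = 0, so t = (√(D² + v²x²) − D)/v².
√(D² + v²x²) = √(0.0335² + 0.0541² × 26.3²) = 1.423; v² = 0.00292681.
t = (1.423 − 0.0335)/0.00292681 = 475 days (vs. the pure-advection estimate x/v = 486 d).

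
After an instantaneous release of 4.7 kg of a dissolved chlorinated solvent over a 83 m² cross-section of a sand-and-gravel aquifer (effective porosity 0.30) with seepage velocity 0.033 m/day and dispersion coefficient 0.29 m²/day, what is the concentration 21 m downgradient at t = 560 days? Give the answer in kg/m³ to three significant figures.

For an instantaneous plane source, C(x,t) = M/(n_e·A·√(4πDt)) · exp(−(x−vt)²/(4Dt)), with n_e·A the pore (flow) area.
Plume center vt = 0.033 × 560 = 18.48 m, so the well at 21 m is 2.52 m downgradient of the peak.
√(4πDt) = 45.17 m, giving peak height M/(n_e·A·√(4πDt)) = 4.7/(0.30 × 83 × 45.17) = 0.004179 kg/m³.
(x−vt)²/(4Dt) = (2.52)²/(4 × 0.29 × 560) = 0.009776; exp(−0.009776) = 0.9903.
C = 0.004179 × 0.9903 = 0.00414 kg/m³.

0.00414 kg/m³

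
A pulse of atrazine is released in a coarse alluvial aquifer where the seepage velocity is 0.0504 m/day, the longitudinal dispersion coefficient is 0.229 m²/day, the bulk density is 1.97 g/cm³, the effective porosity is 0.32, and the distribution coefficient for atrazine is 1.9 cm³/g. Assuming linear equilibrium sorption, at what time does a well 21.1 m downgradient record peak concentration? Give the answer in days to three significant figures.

4290 days

Retardation factor R = 1 + ρ_b·K_d/n = 1 + 1.97 × 1.9/0.32 = 12.70.
Sorption retards both mechanisms: v_R = v/R = 0.003969 m/day, D_R = D/R = 0.01803 m²/day.
Peak time from v_R²t² + 2D_R t − x² = 0: t = (√(D_R² + v_R²x²) − D_R)/v_R².
√(D_R² + v_R²x²) = √(0.01803² + 0.003969² × 21.1²) = 0.08566; v_R² = 1.575e-05.
t = (0.08566 − 0.01803)/1.575e-05 = 4290 days.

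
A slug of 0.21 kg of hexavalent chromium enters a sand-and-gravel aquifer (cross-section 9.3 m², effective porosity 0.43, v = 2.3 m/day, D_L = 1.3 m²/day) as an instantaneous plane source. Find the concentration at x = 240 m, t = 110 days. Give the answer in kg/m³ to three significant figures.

For an instantaneous plane source, C(x,t) = M/(n_e·A·√(4πDt)) · exp(−(x−vt)²/(4Dt)), with n_e·A the pore (flow) area.
Plume center vt = 2.3 × 110 = 253 m, so the well at 240 m is 13 m upgradient of the peak.
√(4πDt) = 42.39 m, giving peak height M/(n_e·A·√(4πDt)) = 0.21/(0.43 × 9.3 × 42.39) = 0.001239 kg/m³.
(x−vt)²/(4Dt) = (-13)²/(4 × 1.3 × 110) = 0.2955; exp(−0.2955) = 0.7442.
C = 0.001239 × 0.7442 = 0.000922 kg/m³.

0.000922 kg/m³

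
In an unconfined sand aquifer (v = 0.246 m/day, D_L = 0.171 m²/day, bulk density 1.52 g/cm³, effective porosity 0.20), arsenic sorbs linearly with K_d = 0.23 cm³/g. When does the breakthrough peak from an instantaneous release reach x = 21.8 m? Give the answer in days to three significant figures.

236 days

Retardation factor R = 1 + ρ_b·K_d/n = 1 + 1.52 × 0.23/0.20 = 2.748.
Sorption retards both mechanisms: v_R = v/R = 0.08952 m/day, D_R = D/R = 0.06223 m²/day.
Peak time from v_R²t² + 2D_R t − x² = 0: t = (√(D_R² + v_R²x²) − D_R)/v_R².
√(D_R² + v_R²x²) = √(0.06223² + 0.08952² × 21.8²) = 1.953; v_R² = 0.008014.
t = (1.953 − 0.06223)/0.008014 = 236 days.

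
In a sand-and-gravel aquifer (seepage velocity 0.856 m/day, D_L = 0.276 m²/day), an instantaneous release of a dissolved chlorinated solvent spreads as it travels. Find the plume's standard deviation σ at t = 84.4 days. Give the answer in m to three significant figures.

Dispersive spreading gives a Gaussian with σ² = 2Dt; advection only shifts the center.
σ = √(2 × 0.276 × 84.4) = 6.83 m.

6.83 m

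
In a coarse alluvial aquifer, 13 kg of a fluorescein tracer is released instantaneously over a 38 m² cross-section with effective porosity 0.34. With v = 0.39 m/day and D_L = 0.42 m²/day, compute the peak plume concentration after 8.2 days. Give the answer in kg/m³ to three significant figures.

0.153 kg/m³

The peak of an instantaneous 1D plume sits at x = vt; there the Gaussian factor is 1 and C_max = M/(n_e·A·√(4πDt)), where n_e·A is the pore area the mass is dissolved in.
√(4πDt) = √(4π × 0.42 × 8.2) = 6.579 m, so C_max = 13/(0.34 × 38 × 6.579) = 0.153 kg/m³.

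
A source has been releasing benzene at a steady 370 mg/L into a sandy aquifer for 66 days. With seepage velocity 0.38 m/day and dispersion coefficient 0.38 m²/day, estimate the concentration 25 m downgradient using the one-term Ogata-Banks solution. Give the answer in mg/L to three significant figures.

187 mg/L

For a continuous step input, C/C₀ ≈ ½·erfc((x−vt)/(2√(Dt))).
vt = 0.38 × 66 = 25.08 m and 2√(Dt) = 2√(0.38 × 66) = 10.02 m.
Argument (x−vt)/(2√(Dt)) = (25 − 25.08)/10.02 = -0.007984; ½·erfc(-0.007984) = 0.5045.
C = 370 × 0.5045 = 187 mg/L.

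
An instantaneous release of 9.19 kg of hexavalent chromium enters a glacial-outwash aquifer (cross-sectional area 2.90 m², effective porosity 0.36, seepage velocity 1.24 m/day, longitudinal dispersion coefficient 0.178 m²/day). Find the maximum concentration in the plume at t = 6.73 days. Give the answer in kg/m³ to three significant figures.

2.27 kg/m³

The peak of an instantaneous 1D plume sits at x = vt; there the Gaussian factor is 1 and C_max = M/(n_e·A·√(4πDt)), where n_e·A is the pore area the mass is dissolved in.
√(4πDt) = √(4π × 0.178 × 6.73) = 3.880 m, so C_max = 9.19/(0.36 × 2.90 × 3.880) = 2.27 kg/m³.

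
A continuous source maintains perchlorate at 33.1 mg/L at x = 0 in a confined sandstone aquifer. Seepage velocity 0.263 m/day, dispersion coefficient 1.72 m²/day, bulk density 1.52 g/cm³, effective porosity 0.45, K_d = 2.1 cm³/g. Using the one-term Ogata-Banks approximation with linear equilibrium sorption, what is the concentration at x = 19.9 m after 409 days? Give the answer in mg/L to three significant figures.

Retardation factor R = 1 + ρ_b·K_d/n = 1 + 1.52 × 2.1/0.45 = 8.093.
Sorption retards both mechanisms: v_R = v/R = 0.03250 m/day, D_R = D/R = 0.2125 m²/day.
v_R·t = 0.03250 × 409 = 13.2925 m; 2√(D_R t) = 18.65 m; argument = (19.9 − 13.2925)/18.65 = 0.3543.
C = C₀ × ½·erfc(0.3543) = 33.1 × 0.3082 = 10.2 mg/L.

10.2 mg/L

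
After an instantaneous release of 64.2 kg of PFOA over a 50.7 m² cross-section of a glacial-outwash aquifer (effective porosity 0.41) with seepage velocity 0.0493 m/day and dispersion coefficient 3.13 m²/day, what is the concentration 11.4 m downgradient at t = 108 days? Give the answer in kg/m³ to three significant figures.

For an instantaneous plane source, C(x,t) = M/(n_e·A·√(4πDt)) · exp(−(x−vt)²/(4Dt)), with n_e·A the pore (flow) area.
Plume center vt = 0.0493 × 108 = 5.3244 m, so the well at 11.4 m is 6.0756 m downgradient of the peak.
√(4πDt) = 65.18 m, giving peak height M/(n_e·A·√(4πDt)) = 64.2/(0.41 × 50.7 × 65.18) = 0.04738 kg/m³.
(x−vt)²/(4Dt) = (6.0756)²/(4 × 3.13 × 108) = 0.02730; exp(−0.02730) = 0.9731.
C = 0.04738 × 0.9731 = 0.0461 kg/m³.

0.0461 kg/m³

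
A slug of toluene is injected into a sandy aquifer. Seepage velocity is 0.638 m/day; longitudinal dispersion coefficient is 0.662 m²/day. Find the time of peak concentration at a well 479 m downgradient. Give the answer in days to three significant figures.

749 days

For the 1D instantaneous-source solution, setting ∂C/∂t = 0 at fixed x gives v²t² + 2Dt − x² = 0, so t = (√(D² + v²x²) − D)/v².
√(D² + v²x²) = √(0.662² + 0.638² × 479²) = 305.6; v² = 0.407044.
t = (305.6 − 0.662)/0.407044 = 749 days (vs. the pure-advection estimate x/v = 751 d).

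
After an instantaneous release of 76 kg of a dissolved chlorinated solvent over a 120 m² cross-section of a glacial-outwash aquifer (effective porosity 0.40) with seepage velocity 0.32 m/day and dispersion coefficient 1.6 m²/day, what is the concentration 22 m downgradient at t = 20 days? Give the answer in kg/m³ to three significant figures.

For an instantaneous plane source, C(x,t) = M/(n_e·A·√(4πDt)) · exp(−(x−vt)²/(4Dt)), with n_e·A the pore (flow) area.
Plume center vt = 0.32 × 20 = 6.4 m, so the well at 22 m is 15.6 m downgradient of the peak.
√(4πDt) = 20.05 m, giving peak height M/(n_e·A·√(4πDt)) = 76/(0.40 × 120 × 20.05) = 0.07897 kg/m³.
(x−vt)²/(4Dt) = (15.6)²/(4 × 1.6 × 20) = 1.901; exp(−1.901) = 0.1494.
C = 0.07897 × 0.1494 = 0.0118 kg/m³.

0.0118 kg/m³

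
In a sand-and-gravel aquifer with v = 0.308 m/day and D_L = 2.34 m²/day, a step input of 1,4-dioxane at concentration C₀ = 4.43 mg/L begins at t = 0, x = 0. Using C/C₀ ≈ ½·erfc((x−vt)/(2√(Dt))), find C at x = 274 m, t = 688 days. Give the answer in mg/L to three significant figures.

For a continuous step input, C/C₀ ≈ ½·erfc((x−vt)/(2√(Dt))).
vt = 0.308 × 688 = 211.904 m and 2√(Dt) = 2√(2.34 × 688) = 80.25 m.
Argument (x−vt)/(2√(Dt)) = (274 − 211.904)/80.25 = 0.7738; ½·erfc(0.7738) = 0.1369.
C = 4.43 × 0.1369 = 0.606 mg/L.

0.606 mg/L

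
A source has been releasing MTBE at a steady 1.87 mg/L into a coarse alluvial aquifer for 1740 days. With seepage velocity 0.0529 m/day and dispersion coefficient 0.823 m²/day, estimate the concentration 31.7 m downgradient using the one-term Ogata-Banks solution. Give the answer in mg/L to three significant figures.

For a continuous step input, C/C₀ ≈ ½·erfc((x−vt)/(2√(Dt))).
vt = 0.0529 × 1740 = 92.046 m and 2√(Dt) = 2√(0.823 × 1740) = 75.68 m.
Argument (x−vt)/(2√(Dt)) = (31.7 − 92.046)/75.68 = -0.7974; ½·erfc(-0.7974) = 0.8703.
C = 1.87 × 0.8703 = 1.63 mg/L.

1.63 mg/L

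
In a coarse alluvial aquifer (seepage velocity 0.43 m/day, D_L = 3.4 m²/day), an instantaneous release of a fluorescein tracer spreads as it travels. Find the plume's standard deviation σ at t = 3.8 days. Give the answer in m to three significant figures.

Dispersive spreading gives a Gaussian with σ² = 2Dt; advection only shifts the center.
σ = √(2 × 3.4 × 3.8) = 5.08 m.

5.08 m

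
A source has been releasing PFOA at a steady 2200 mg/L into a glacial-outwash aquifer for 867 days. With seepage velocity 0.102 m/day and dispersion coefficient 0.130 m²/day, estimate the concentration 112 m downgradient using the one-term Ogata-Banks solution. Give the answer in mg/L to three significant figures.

128 mg/L

For a continuous step input, C/C₀ ≈ ½·erfc((x−vt)/(2√(Dt))).
vt = 0.102 × 867 = 88.434 m and 2√(Dt) = 2√(0.130 × 867) = 21.23 m.
Argument (x−vt)/(2√(Dt)) = (112 − 88.434)/21.23 = 1.110; ½·erfc(1.110) = 0.05823.
C = 2200 × 0.05823 = 128 mg/L.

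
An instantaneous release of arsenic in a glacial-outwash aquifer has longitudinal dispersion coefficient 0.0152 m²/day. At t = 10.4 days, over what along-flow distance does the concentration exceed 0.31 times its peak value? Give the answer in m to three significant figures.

1.72 m

The plume is Gaussian with σ = √(2Dt) = √(2 × 0.0152 × 10.4) = 0.5623 m.
C/C_peak = exp(−Δx²/(2σ²)) = 0.31 ⇒ Δx = σ·√(−2 ln 0.31) = 0.5623 × 1.530 = 0.8603 m.
Width = 2Δx = 1.72 m.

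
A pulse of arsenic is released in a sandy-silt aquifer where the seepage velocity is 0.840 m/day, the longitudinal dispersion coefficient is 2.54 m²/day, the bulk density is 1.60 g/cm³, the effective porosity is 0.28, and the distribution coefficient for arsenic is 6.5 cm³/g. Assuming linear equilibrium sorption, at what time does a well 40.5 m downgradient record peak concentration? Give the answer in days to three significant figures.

1710 days

Retardation factor R = 1 + ρ_b·K_d/n = 1 + 1.60 × 6.5/0.28 = 38.14.
Sorption retards both mechanisms: v_R = v/R = 0.02202 m/day, D_R = D/R = 0.06660 m²/day.
Peak time from v_R²t² + 2D_R t − x² = 0: t = (√(D_R² + v_R²x²) − D_R)/v_R².
√(D_R² + v_R²x²) = √(0.06660² + 0.02202² × 40.5²) = 0.8943; v_R² = 0.0004849.
t = (0.8943 − 0.06660)/0.0004849 = 1710 days.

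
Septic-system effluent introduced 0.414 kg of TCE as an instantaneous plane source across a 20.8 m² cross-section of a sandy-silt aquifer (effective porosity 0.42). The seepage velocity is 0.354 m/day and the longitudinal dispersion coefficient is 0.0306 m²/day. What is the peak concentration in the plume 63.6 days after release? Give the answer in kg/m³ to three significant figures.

0.00958 kg/m³

The peak of an instantaneous 1D plume sits at x = vt; there the Gaussian factor is 1 and C_max = M/(n_e·A·√(4πDt)), where n_e·A is the pore area the mass is dissolved in.
√(4πDt) = √(4π × 0.0306 × 63.6) = 4.945 m, so C_max = 0.414/(0.42 × 20.8 × 4.945) = 0.00958 kg/m³.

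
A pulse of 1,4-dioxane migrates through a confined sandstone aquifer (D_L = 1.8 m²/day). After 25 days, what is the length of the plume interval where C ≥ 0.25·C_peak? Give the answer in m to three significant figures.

The plume is Gaussian with σ = √(2Dt) = √(2 × 1.8 × 25) = 9.487 m.
C/C_peak = exp(−Δx²/(2σ²)) = 0.25 ⇒ Δx = σ·√(−2 ln 0.25) = 9.487 × 1.665 = 15.80 m.
Width = 2Δx = 31.6 m.

31.6 m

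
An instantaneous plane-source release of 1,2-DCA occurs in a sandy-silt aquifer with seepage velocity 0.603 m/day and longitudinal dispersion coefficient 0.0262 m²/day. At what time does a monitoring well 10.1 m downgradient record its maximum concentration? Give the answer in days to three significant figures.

16.7 days

For the 1D instantaneous-source solution, setting ∂C/∂t = 0 at fixed x gives v²t² + 2Dt − x² = 0, so t = (√(D² + v²x²) − D)/v².
√(D² + v²x²) = √(0.0262² + 0.603² × 10.1²) = 6.090; v² = 0.363609.
t = (6.090 − 0.0262)/0.363609 = 16.7 days (vs. the pure-advection estimate x/v = 16.7 d).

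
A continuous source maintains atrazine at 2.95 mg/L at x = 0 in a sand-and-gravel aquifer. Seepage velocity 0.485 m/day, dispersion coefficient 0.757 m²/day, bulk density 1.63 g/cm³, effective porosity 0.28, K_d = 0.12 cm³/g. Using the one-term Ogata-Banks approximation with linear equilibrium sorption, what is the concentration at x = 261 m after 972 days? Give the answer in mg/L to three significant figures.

2.10 mg/L

Retardation factor R = 1 + ρ_b·K_d/n = 1 + 1.63 × 0.12/0.28 = 1.699.
Sorption retards both mechanisms: v_R = v/R = 0.2855 m/day, D_R = D/R = 0.4456 m²/day.
v_R·t = 0.2855 × 972 = 277.506 m; 2√(D_R t) = 41.62 m; argument = (261 − 277.506)/41.62 = -0.3966.
C = C₀ × ½·erfc(-0.3966) = 2.95 × 0.7126 = 2.10 mg/L.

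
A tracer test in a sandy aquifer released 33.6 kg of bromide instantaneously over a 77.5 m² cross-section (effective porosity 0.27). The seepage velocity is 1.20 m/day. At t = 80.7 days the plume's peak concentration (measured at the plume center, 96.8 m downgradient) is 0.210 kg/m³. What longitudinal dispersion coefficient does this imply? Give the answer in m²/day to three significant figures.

0.0577 m²/day

At the plume center C_max = M/(n_e·A·√(4πDt)), so D = M²/(4πt·(n_e·A·C_max)²).
n_e·A·C_max = 0.27 × 77.5 × 0.210 = 4.394 kg/m.
D = 33.6²/(4π × 80.7 × 4.394²) = 0.0577 m²/day.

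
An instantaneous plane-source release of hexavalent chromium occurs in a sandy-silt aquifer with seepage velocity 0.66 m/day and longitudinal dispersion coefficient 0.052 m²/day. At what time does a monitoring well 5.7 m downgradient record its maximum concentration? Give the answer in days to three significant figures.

For the 1D instantaneous-source solution, setting ∂C/∂t = 0 at fixed x gives v²t² + 2Dt − x² = 0, so t = (√(D² + v²x²) − D)/v².
√(D² + v²x²) = √(0.052² + 0.66² × 5.7²) = 3.762; v² = 0.4356.
t = (3.762 − 0.052)/0.4356 = 8.52 days (vs. the pure-advection estimate x/v = 8.64 d).

8.52 days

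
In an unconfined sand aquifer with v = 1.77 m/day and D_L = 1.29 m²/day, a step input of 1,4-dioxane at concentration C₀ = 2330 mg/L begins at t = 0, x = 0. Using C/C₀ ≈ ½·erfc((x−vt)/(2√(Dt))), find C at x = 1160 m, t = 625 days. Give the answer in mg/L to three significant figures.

For a continuous step input, C/C₀ ≈ ½·erfc((x−vt)/(2√(Dt))).
vt = 1.77 × 625 = 1106.25 m and 2√(Dt) = 2√(1.29 × 625) = 56.79 m.
Argument (x−vt)/(2√(Dt)) = (1160 − 1106.25)/56.79 = 0.9465; ½·erfc(0.9465) = 0.09036.
C = 2330 × 0.09036 = 211 mg/L.

211 mg/L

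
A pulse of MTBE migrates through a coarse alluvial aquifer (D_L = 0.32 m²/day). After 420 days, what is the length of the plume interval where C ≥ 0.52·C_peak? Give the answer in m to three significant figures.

37.5 m

The plume is Gaussian with σ = √(2Dt) = √(2 × 0.32 × 420) = 16.40 m.
C/C_peak = exp(−Δx²/(2σ²)) = 0.52 ⇒ Δx = σ·√(−2 ln 0.52) = 16.40 × 1.144 = 18.76 m.
Width = 2Δx = 37.5 m.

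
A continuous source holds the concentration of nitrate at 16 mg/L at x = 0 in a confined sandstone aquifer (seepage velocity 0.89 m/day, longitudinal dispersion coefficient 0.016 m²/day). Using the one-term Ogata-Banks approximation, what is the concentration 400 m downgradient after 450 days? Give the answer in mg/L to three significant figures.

For a continuous step input, C/C₀ ≈ ½·erfc((x−vt)/(2√(Dt))).
vt = 0.89 × 450 = 400.5 m and 2√(Dt) = 2√(0.016 × 450) = 5.367 m.
Argument (x−vt)/(2√(Dt)) = (400 − 400.5)/5.367 = -0.09316; ½·erfc(-0.09316) = 0.5524.
C = 16 × 0.5524 = 8.84 mg/L.

8.84 mg/L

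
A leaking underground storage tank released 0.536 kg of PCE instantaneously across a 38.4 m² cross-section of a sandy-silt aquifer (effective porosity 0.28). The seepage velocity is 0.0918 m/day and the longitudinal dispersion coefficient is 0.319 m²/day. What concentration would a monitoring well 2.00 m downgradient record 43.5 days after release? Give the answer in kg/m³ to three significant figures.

0.00351 kg/m³

For an instantaneous plane source, C(x,t) = M/(n_e·A·√(4πDt)) · exp(−(x−vt)²/(4Dt)), with n_e·A the pore (flow) area.
Plume center vt = 0.0918 × 43.5 = 3.9933 m, so the well at 2.00 m is 1.9933 m upgradient of the peak.
√(4πDt) = 13.21 m, giving peak height M/(n_e·A·√(4πDt)) = 0.536/(0.28 × 38.4 × 13.21) = 0.003774 kg/m³.
(x−vt)²/(4Dt) = (-1.9933)²/(4 × 0.319 × 43.5) = 0.07158; exp(−0.07158) = 0.9309.
C = 0.003774 × 0.9309 = 0.00351 kg/m³.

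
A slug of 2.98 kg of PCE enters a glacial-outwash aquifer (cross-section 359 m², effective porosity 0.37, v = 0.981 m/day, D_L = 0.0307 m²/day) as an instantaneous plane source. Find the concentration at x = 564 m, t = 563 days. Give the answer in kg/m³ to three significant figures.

0.000210 kg/m³

For an instantaneous plane source, C(x,t) = M/(n_e·A·√(4πDt)) · exp(−(x−vt)²/(4Dt)), with n_e·A the pore (flow) area.
Plume center vt = 0.981 × 563 = 552.303 m, so the well at 564 m is 11.697 m downgradient of the peak.
√(4πDt) = 14.74 m, giving peak height M/(n_e·A·√(4πDt)) = 2.98/(0.37 × 359 × 14.74) = 0.001522 kg/m³.
(x−vt)²/(4Dt) = (11.697)²/(4 × 0.0307 × 563) = 1.979; exp(−1.979) = 0.1382.
C = 0.001522 × 0.1382 = 0.000210 kg/m³.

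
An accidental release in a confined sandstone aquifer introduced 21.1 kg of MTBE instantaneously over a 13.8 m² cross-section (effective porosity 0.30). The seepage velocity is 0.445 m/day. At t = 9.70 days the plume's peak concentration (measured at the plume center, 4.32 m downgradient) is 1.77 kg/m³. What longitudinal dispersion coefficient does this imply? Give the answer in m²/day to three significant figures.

0.0680 m²/day

At the plume center C_max = M/(n_e·A·√(4πDt)), so D = M²/(4πt·(n_e·A·C_max)²).
n_e·A·C_max = 0.30 × 13.8 × 1.77 = 7.328 kg/m.
D = 21.1²/(4π × 9.70 × 7.328²) = 0.0680 m²/day.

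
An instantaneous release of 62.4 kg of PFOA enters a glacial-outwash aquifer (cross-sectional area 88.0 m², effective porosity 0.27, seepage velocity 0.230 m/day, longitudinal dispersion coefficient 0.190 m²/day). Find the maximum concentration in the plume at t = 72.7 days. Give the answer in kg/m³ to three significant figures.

0.199 kg/m³

The peak of an instantaneous 1D plume sits at x = vt; there the Gaussian factor is 1 and C_max = M/(n_e·A·√(4πDt)), where n_e·A is the pore area the mass is dissolved in.
√(4πDt) = √(4π × 0.190 × 72.7) = 13.17 m, so C_max = 62.4/(0.27 × 88.0 × 13.17) = 0.199 kg/m³.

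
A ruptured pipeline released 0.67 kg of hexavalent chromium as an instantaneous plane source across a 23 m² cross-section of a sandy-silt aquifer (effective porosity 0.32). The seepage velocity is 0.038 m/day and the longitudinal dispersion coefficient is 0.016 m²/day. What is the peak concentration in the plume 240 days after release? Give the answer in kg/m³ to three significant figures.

The peak of an instantaneous 1D plume sits at x = vt; there the Gaussian factor is 1 and C_max = M/(n_e·A·√(4πDt)), where n_e·A is the pore area the mass is dissolved in.
√(4πDt) = √(4π × 0.016 × 240) = 6.947 m, so C_max = 0.67/(0.32 × 23 × 6.947) = 0.0131 kg/m³.

0.0131 kg/m³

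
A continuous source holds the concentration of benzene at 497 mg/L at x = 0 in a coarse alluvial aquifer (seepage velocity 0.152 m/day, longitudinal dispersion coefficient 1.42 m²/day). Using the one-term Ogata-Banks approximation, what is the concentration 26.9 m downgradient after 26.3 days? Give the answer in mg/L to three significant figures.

2.00 mg/L

For a continuous step input, C/C₀ ≈ ½·erfc((x−vt)/(2√(Dt))).
vt = 0.152 × 26.3 = 3.9976 m and 2√(Dt) = 2√(1.42 × 26.3) = 12.22 m.
Argument (x−vt)/(2√(Dt)) = (26.9 − 3.9976)/12.22 = 1.874; ½·erfc(1.874) = 0.004022.
C = 497 × 0.004022 = 2.00 mg/L.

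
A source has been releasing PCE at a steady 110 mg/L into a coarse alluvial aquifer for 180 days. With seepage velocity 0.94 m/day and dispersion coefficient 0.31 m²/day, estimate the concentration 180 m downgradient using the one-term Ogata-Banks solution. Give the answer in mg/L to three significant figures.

16.9 mg/L

For a continuous step input, C/C₀ ≈ ½·erfc((x−vt)/(2√(Dt))).
vt = 0.94 × 180 = 169.2 m and 2√(Dt) = 2√(0.31 × 180) = 14.94 m.
Argument (x−vt)/(2√(Dt)) = (180 − 169.2)/14.94 = 0.7229; ½·erfc(0.7229) = 0.1533.
C = 110 × 0.1533 = 16.9 mg/L.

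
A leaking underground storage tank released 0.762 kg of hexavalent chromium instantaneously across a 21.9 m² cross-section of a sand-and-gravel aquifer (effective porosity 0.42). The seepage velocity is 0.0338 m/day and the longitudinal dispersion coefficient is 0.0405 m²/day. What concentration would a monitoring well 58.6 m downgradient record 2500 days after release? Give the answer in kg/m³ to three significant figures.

For an instantaneous plane source, C(x,t) = M/(n_e·A·√(4πDt)) · exp(−(x−vt)²/(4Dt)), with n_e·A the pore (flow) area.
Plume center vt = 0.0338 × 2500 = 84.5 m, so the well at 58.6 m is 25.9 m upgradient of the peak.
√(4πDt) = 35.67 m, giving peak height M/(n_e·A·√(4πDt)) = 0.762/(0.42 × 21.9 × 35.67) = 0.002323 kg/m³.
(x−vt)²/(4Dt) = (-25.9)²/(4 × 0.0405 × 2500) = 1.656; exp(−1.656) = 0.1909.
C = 0.002323 × 0.1909 = 0.000443 kg/m³.

0.000443 kg/m³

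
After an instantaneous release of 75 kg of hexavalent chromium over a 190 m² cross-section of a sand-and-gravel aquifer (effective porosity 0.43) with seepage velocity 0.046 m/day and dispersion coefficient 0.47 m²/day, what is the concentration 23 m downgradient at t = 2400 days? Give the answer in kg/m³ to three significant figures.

0.00142 kg/m³

For an instantaneous plane source, C(x,t) = M/(n_e·A·√(4πDt)) · exp(−(x−vt)²/(4Dt)), with n_e·A the pore (flow) area.
Plume center vt = 0.046 × 2400 = 110.4 m, so the well at 23 m is 87.4 m upgradient of the peak.
√(4πDt) = 119.1 m, giving peak height M/(n_e·A·√(4πDt)) = 75/(0.43 × 190 × 119.1) = 0.007708 kg/m³.
(x−vt)²/(4Dt) = (-87.4)²/(4 × 0.47 × 2400) = 1.693; exp(−1.693) = 0.1840.
C = 0.007708 × 0.1840 = 0.00142 kg/m³.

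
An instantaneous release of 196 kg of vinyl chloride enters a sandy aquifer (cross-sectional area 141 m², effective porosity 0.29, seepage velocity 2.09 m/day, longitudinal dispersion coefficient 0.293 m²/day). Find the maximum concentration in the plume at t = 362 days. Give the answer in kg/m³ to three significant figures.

The peak of an instantaneous 1D plume sits at x = vt; there the Gaussian factor is 1 and C_max = M/(n_e·A·√(4πDt)), where n_e·A is the pore area the mass is dissolved in.
√(4πDt) = √(4π × 0.293 × 362) = 36.51 m, so C_max = 196/(0.29 × 141 × 36.51) = 0.131 kg/m³.

0.131 kg/m³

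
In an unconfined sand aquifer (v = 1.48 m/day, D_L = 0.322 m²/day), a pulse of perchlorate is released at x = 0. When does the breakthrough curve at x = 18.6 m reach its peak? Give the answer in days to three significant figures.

12.4 days

For the 1D instantaneous-source solution, setting ∂C/∂t = 0 at fixed x gives v²t² + 2Dt − x² = 0, so t = (√(D² + v²x²) − D)/v².
√(D² + v²x²) = √(0.322² + 1.48² × 18.6²) = 27.53; v² = 2.1904.
t = (27.53 − 0.322)/2.1904 = 12.4 days (vs. the pure-advection estimate x/v = 12.6 d).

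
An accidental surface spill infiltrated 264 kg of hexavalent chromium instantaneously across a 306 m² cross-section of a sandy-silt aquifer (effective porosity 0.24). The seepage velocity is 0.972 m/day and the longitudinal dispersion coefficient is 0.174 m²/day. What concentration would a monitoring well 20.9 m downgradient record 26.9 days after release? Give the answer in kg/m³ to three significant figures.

For an instantaneous plane source, C(x,t) = M/(n_e·A·√(4πDt)) · exp(−(x−vt)²/(4Dt)), with n_e·A the pore (flow) area.
Plume center vt = 0.972 × 26.9 = 26.1468 m, so the well at 20.9 m is 5.2468 m upgradient of the peak.
√(4πDt) = 7.669 m, giving peak height M/(n_e·A·√(4πDt)) = 264/(0.24 × 306 × 7.669) = 0.4687 kg/m³.
(x−vt)²/(4Dt) = (-5.2468)²/(4 × 0.174 × 26.9) = 1.470; exp(−1.470) = 0.2299.
C = 0.4687 × 0.2299 = 0.108 kg/m³.

0.108 kg/m³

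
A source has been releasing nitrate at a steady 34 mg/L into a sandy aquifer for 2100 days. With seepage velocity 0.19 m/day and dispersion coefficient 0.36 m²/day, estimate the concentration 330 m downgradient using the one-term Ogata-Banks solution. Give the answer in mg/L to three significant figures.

32.7 mg/L

For a continuous step input, C/C₀ ≈ ½·erfc((x−vt)/(2√(Dt))).
vt = 0.19 × 2100 = 399 m and 2√(Dt) = 2√(0.36 × 2100) = 54.99 m.
Argument (x−vt)/(2√(Dt)) = (330 − 399)/54.99 = -1.255; ½·erfc(-1.255) = 0.9620.
C = 34 × 0.9620 = 32.7 mg/L.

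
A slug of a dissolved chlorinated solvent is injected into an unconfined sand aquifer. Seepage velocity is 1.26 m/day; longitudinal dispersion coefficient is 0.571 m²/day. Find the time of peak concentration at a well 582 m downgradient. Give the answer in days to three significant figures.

For the 1D instantaneous-source solution, setting ∂C/∂t = 0 at fixed x gives v²t² + 2Dt − x² = 0, so t = (√(D² + v²x²) − D)/v².
√(D² + v²x²) = √(0.571² + 1.26² × 582²) = 733.3; v² = 1.5876.
t = (733.3 − 0.571)/1.5876 = 462 days (vs. the pure-advection estimate x/v = 462 d).

462 days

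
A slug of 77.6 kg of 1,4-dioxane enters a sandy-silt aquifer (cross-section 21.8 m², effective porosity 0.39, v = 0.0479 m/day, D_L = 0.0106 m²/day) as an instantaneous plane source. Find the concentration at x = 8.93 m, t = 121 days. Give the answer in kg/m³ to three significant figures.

0.335 kg/m³

For an instantaneous plane source, C(x,t) = M/(n_e·A·√(4πDt)) · exp(−(x−vt)²/(4Dt)), with n_e·A the pore (flow) area.
Plume center vt = 0.0479 × 121 = 5.7959 m, so the well at 8.93 m is 3.1341 m downgradient of the peak.
√(4πDt) = 4.015 m, giving peak height M/(n_e·A·√(4πDt)) = 77.6/(0.39 × 21.8 × 4.015) = 2.273 kg/m³.
(x−vt)²/(4Dt) = (3.1341)²/(4 × 0.0106 × 121) = 1.915; exp(−1.915) = 0.1473.
C = 2.273 × 0.1473 = 0.335 kg/m³.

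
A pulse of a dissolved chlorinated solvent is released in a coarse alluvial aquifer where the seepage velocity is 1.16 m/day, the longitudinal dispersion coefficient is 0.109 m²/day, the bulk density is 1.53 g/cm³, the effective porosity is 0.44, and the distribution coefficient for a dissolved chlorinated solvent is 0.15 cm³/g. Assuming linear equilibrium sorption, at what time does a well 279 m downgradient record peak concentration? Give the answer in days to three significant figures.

366 days

Retardation factor R = 1 + ρ_b·K_d/n = 1 + 1.53 × 0.15/0.44 = 1.522.
Sorption retards both mechanisms: v_R = v/R = 0.7622 m/day, D_R = D/R = 0.07162 m²/day.
Peak time from v_R²t² + 2D_R t − x² = 0: t = (√(D_R² + v_R²x²) − D_R)/v_R².
√(D_R² + v_R²x²) = √(0.07162² + 0.7622² × 279²) = 212.7; v_R² = 0.5809.
t = (212.7 − 0.07162)/0.5809 = 366 days.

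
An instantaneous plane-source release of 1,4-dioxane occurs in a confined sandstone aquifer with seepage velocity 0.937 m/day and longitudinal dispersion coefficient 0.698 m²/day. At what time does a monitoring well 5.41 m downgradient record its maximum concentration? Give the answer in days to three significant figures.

5.03 days

For the 1D instantaneous-source solution, setting ∂C/∂t = 0 at fixed x gives v²t² + 2Dt − x² = 0, so t = (√(D² + v²x²) − D)/v².
√(D² + v²x²) = √(0.698² + 0.937² × 5.41²) = 5.117; v² = 0.877969.
t = (5.117 − 0.698)/0.877969 = 5.03 days (vs. the pure-advection estimate x/v = 5.77 d).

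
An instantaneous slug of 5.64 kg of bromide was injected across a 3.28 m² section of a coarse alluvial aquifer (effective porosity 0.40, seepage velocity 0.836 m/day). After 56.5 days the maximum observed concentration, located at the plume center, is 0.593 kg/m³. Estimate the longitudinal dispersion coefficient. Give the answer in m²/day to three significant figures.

0.0740 m²/day

At the plume center C_max = M/(n_e·A·√(4πDt)), so D = M²/(4πt·(n_e·A·C_max)²).
n_e·A·C_max = 0.40 × 3.28 × 0.593 = 0.7780 kg/m.
D = 5.64²/(4π × 56.5 × 0.7780²) = 0.0740 m²/day.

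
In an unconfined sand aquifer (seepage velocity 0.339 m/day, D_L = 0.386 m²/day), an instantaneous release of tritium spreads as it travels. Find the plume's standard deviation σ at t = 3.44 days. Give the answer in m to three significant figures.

1.63 m

Dispersive spreading gives a Gaussian with σ² = 2Dt; advection only shifts the center.
σ = √(2 × 0.386 × 3.44) = 1.63 m.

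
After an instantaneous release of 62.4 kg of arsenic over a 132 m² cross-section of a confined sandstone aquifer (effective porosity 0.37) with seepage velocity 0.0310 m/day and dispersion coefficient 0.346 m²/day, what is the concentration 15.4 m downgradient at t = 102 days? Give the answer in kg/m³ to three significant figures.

0.0210 kg/m³

For an instantaneous plane source, C(x,t) = M/(n_e·A·√(4πDt)) · exp(−(x−vt)²/(4Dt)), with n_e·A the pore (flow) area.
Plume center vt = 0.0310 × 102 = 3.162 m, so the well at 15.4 m is 12.238 m downgradient of the peak.
√(4πDt) = 21.06 m, giving peak height M/(n_e·A·√(4πDt)) = 62.4/(0.37 × 132 × 21.06) = 0.06067 kg/m³.
(x−vt)²/(4Dt) = (12.238)²/(4 × 0.346 × 102) = 1.061; exp(−1.061) = 0.3461.
C = 0.06067 × 0.3461 = 0.0210 kg/m³.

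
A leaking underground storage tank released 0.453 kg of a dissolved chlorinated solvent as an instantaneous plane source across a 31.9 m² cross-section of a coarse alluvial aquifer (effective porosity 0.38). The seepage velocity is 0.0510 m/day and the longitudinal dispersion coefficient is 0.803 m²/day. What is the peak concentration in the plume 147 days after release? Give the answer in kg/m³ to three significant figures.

The peak of an instantaneous 1D plume sits at x = vt; there the Gaussian factor is 1 and C_max = M/(n_e·A·√(4πDt)), where n_e·A is the pore area the mass is dissolved in.
√(4πDt) = √(4π × 0.803 × 147) = 38.51 m, so C_max = 0.453/(0.38 × 31.9 × 38.51) = 0.000970 kg/m³.

0.000970 kg/m³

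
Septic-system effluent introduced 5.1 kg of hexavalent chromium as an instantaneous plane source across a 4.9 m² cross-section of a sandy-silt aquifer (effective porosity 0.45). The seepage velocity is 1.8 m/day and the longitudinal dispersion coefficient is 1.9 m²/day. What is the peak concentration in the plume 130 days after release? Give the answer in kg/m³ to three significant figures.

0.0415 kg/m³

The peak of an instantaneous 1D plume sits at x = vt; there the Gaussian factor is 1 and C_max = M/(n_e·A·√(4πDt)), where n_e·A is the pore area the mass is dissolved in.
√(4πDt) = √(4π × 1.9 × 130) = 55.71 m, so C_max = 5.1/(0.45 × 4.9 × 55.71) = 0.0415 kg/m³.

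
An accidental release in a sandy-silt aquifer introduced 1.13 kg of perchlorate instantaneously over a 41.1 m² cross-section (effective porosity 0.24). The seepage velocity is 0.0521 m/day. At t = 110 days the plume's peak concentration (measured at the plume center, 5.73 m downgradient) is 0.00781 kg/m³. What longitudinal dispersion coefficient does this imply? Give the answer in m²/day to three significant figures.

0.156 m²/day

At the plume center C_max = M/(n_e·A·√(4πDt)), so D = M²/(4πt·(n_e·A·C_max)²).
n_e·A·C_max = 0.24 × 41.1 × 0.00781 = 0.07704 kg/m.
D = 1.13²/(4π × 110 × 0.07704²) = 0.156 m²/day.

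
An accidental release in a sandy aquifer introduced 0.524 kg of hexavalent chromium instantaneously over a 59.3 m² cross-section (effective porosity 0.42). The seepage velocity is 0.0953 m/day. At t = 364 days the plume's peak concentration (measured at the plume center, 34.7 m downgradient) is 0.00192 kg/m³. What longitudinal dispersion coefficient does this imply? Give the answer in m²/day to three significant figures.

At the plume center C_max = M/(n_e·A·√(4πDt)), so D = M²/(4πt·(n_e·A·C_max)²).
n_e·A·C_max = 0.42 × 59.3 × 0.00192 = 0.04782 kg/m.
D = 0.524²/(4π × 364 × 0.04782²) = 0.0263 m²/day.

0.0263 m²/day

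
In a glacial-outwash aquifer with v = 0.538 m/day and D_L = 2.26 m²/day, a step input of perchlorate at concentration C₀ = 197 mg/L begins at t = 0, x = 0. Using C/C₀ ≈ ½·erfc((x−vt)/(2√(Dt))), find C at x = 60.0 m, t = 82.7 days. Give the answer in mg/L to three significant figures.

41.6 mg/L

For a continuous step input, C/C₀ ≈ ½·erfc((x−vt)/(2√(Dt))).
vt = 0.538 × 82.7 = 44.4926 m and 2√(Dt) = 2√(2.26 × 82.7) = 27.34 m.
Argument (x−vt)/(2√(Dt)) = (60.0 − 44.4926)/27.34 = 0.5672; ½·erfc(0.5672) = 0.2112.
C = 197 × 0.2112 = 41.6 mg/L.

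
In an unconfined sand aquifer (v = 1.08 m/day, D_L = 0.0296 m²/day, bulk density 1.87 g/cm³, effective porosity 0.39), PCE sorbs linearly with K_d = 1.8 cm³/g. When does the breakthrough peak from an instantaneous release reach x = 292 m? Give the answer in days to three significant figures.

2600 days

Retardation factor R = 1 + ρ_b·K_d/n = 1 + 1.87 × 1.8/0.39 = 9.631.
Sorption retards both mechanisms: v_R = v/R = 0.1121 m/day, D_R = D/R = 0.003073 m²/day.
Peak time from v_R²t² + 2D_R t − x² = 0: t = (√(D_R² + v_R²x²) − D_R)/v_R².
√(D_R² + v_R²x²) = √(0.003073² + 0.1121² × 292²) = 32.73; v_R² = 0.01257.
t = (32.73 − 0.003073)/0.01257 = 2600 days.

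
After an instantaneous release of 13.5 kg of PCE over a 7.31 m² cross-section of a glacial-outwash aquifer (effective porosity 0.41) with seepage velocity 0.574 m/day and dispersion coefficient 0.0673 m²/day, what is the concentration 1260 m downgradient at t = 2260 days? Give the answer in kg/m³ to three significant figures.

0.0105 kg/m³

For an instantaneous plane source, C(x,t) = M/(n_e·A·√(4πDt)) · exp(−(x−vt)²/(4Dt)), with n_e·A the pore (flow) area.
Plume center vt = 0.574 × 2260 = 1297.24 m, so the well at 1260 m is 37.24 m upgradient of the peak.
√(4πDt) = 43.72 m, giving peak height M/(n_e·A·√(4πDt)) = 13.5/(0.41 × 7.31 × 43.72) = 0.1030 kg/m³.
(x−vt)²/(4Dt) = (-37.24)²/(4 × 0.0673 × 2260) = 2.279; exp(−2.279) = 0.1024.
C = 0.1030 × 0.1024 = 0.0105 kg/m³.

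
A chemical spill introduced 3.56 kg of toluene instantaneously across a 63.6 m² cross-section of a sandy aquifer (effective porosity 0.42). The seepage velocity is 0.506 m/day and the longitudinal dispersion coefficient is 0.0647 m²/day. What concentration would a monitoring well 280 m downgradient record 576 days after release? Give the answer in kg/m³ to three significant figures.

For an instantaneous plane source, C(x,t) = M/(n_e·A·√(4πDt)) · exp(−(x−vt)²/(4Dt)), with n_e·A the pore (flow) area.
Plume center vt = 0.506 × 576 = 291.456 m, so the well at 280 m is 11.456 m upgradient of the peak.
√(4πDt) = 21.64 m, giving peak height M/(n_e·A·√(4πDt)) = 3.56/(0.42 × 63.6 × 21.64) = 0.006159 kg/m³.
(x−vt)²/(4Dt) = (-11.456)²/(4 × 0.0647 × 576) = 0.8804; exp(−0.8804) = 0.4146.
C = 0.006159 × 0.4146 = 0.00255 kg/m³.

0.00255 kg/m³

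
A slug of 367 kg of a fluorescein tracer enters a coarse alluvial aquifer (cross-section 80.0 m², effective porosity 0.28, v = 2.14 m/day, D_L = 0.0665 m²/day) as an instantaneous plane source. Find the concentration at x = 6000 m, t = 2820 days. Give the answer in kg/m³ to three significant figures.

0.0672 kg/m³

For an instantaneous plane source, C(x,t) = M/(n_e·A·√(4πDt)) · exp(−(x−vt)²/(4Dt)), with n_e·A the pore (flow) area.
Plume center vt = 2.14 × 2820 = 6034.8 m, so the well at 6000 m is 34.8 m upgradient of the peak.
√(4πDt) = 48.54 m, giving peak height M/(n_e·A·√(4πDt)) = 367/(0.28 × 80.0 × 48.54) = 0.3375 kg/m³.
(x−vt)²/(4Dt) = (-34.8)²/(4 × 0.0665 × 2820) = 1.614; exp(−1.614) = 0.1991.
C = 0.3375 × 0.1991 = 0.0672 kg/m³.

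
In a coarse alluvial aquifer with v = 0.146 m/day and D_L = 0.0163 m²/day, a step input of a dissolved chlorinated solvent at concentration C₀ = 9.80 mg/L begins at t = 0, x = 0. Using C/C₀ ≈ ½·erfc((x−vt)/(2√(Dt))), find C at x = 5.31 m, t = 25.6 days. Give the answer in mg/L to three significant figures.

For a continuous step input, C/C₀ ≈ ½·erfc((x−vt)/(2√(Dt))).
vt = 0.146 × 25.6 = 3.7376 m and 2√(Dt) = 2√(0.0163 × 25.6) = 1.292 m.
Argument (x−vt)/(2√(Dt)) = (5.31 − 3.7376)/1.292 = 1.217; ½·erfc(1.217) = 0.04262.
C = 9.80 × 0.04262 = 0.418 mg/L.

0.418 mg/L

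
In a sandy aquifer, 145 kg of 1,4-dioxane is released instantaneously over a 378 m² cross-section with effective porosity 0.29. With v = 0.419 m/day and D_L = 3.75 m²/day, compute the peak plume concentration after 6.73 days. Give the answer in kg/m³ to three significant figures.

0.0743 kg/m³

The peak of an instantaneous 1D plume sits at x = vt; there the Gaussian factor is 1 and C_max = M/(n_e·A·√(4πDt)), where n_e·A is the pore area the mass is dissolved in.
√(4πDt) = √(4π × 3.75 × 6.73) = 17.81 m, so C_max = 145/(0.29 × 378 × 17.81) = 0.0743 kg/m³.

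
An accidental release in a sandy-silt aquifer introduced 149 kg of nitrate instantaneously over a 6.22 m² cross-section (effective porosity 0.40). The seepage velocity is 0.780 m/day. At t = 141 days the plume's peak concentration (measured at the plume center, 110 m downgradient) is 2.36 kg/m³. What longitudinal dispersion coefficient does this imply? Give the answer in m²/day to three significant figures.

0.363 m²/day

At the plume center C_max = M/(n_e·A·√(4πDt)), so D = M²/(4πt·(n_e·A·C_max)²).
n_e·A·C_max = 0.40 × 6.22 × 2.36 = 5.872 kg/m.
D = 149²/(4π × 141 × 5.872²) = 0.363 m²/day.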